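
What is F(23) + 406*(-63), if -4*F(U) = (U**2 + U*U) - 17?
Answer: -103353/4 ≈ -25838.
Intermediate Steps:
F(U) = 17/4 - U**2/2 (F(U) = -((U**2 + U*U) - 17)/4 = -((U**2 + U**2) - 17)/4 = -(2*U**2 - 17)/4 = -(-17 + 2*U**2)/4 = 17/4 - U**2/2)
F(23) + 406*(-63) = (17/4 - 1/2*23**2) + 406*(-63) = (17/4 - 1/2*529) - 25578 = (17/4 - 529/2) - 25578 = -1041/4 - 25578 = -103353/4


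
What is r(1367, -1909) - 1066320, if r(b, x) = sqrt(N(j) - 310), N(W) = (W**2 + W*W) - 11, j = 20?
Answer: -1066320 + sqrt(479) ≈ -1.0663e+6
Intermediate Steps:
N(W) = -11 + 2*W**2 (N(W) = (W**2 + W**2) - 11 = 2*W**2 - 11 = -11 + 2*W**2)
r(b, x) = sqrt(479) (r(b, x) = sqrt((-11 + 2*20**2) - 310) = sqrt((-11 + 2*400) - 310) = sqrt((-11 + 800) - 310) = sqrt(789 - 310) = sqrt(479))
r(1367, -1909) - 1066320 = sqrt(479) - 1066320 = -1066320 + sqrt(479)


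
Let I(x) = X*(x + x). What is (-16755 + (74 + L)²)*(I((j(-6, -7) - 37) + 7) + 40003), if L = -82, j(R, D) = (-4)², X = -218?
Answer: -769571937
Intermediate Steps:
j(R, D) = 16
I(x) = -436*x (I(x) = -218*(x + x) = -436*x)
(-16755 + (74 + L)²)*(I((j(-6, -7) - 37) + 7) + 40003) = (-16755 + (74 - 82)²)*(-436*((16 - 37) + 7) + 40003) = (-16755 + (-8)²)*(-436*(-21 + 7) + 40003) = (-16755 + 64)*(-436*(-14) + 40003) = -16691*(6104 + 40003) = -16691*46107 = -769571937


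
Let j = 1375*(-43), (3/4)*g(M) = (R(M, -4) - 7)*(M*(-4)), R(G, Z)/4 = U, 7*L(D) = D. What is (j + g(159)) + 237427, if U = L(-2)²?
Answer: 9014094/49 ≈ 1.8396e+5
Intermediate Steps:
L(D) = D/7
U = 4/49 (U = ((⅐)*(-2))² = (-2/7)² = 4/49 ≈ 0.081633)
R(G, Z) = 16/49 (R(G, Z) = 4*(4/49) = 16/49)
g(M) = 1744*M/49 (g(M) = 4*((16/49 - 7)*(M*(-4)))/3 = 4*(-(-1308)*M/49)/3 = 4*(1308*M/49)/3 = 1744*M/49)
j = -59125
(j + g(159)) + 237427 = (-59125 + (1744/49)*159) + 237427 = (-59125 + 277296/49) + 237427 = -2619829/49 + 237427 = 9014094/49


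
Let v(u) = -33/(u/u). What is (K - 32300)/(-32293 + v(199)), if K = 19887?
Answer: 12413/32326 ≈ 0.38399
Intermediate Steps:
v(u) = -33 (v(u) = -33/1 = -33*1 = -33)
(K - 32300)/(-32293 + v(199)) = (19887 - 32300)/(-32293 - 33) = -12413/(-32326) = -12413*(-1/32326) = 12413/32326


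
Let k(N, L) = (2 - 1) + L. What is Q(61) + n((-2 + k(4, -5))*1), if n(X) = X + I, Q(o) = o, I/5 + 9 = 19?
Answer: 105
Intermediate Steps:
k(N, L) = 1 + L
I = 50 (I = -45 + 5*19 = -45 + 95 = 50)
n(X) = 50 + X (n(X) = X + 50 = 50 + X)
Q(61) + n((-2 + k(4, -5))*1) = 61 + (50 + (-2 + (1 - 5))*1) = 61 + (50 + (-2 - 4)*1) = 61 + (50 - 6*1) = 61 + (50 - 6) = 61 + 44 = 105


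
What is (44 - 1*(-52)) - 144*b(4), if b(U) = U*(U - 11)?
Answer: 4128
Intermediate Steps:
b(U) = U*(-11 + U)
(44 - 1*(-52)) - 144*b(4) = (44 - 1*(-52)) - 576*(-11 + 4) = (44 + 52) - 576*(-7) = 96 - 144*(-28) = 96 + 4032 = 4128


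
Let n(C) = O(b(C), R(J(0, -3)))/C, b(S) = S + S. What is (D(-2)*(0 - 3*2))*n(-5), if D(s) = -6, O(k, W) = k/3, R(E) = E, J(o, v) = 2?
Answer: 24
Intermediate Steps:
b(S) = 2*S
O(k, W) = k/3 (O(k, W) = k*(1/3) = k/3)
n(C) = 2/3 (n(C) = ((2*C)/3)/C = (2*C/3)/C = 2/3)
(D(-2)*(0 - 3*2))*n(-5) = -6*(0 - 3*2)*(2/3) = -6*(0 - 6)*(2/3) = -6*(-6)*(2/3) = 36*(2/3) = 24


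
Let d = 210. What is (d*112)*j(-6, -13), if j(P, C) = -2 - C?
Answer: 258720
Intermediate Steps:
(d*112)*j(-6, -13) = (210*112)*(-2 - 1*(-13)) = 23520*(-2 + 13) = 23520*11 = 258720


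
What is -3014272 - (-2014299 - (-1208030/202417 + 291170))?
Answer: -143474984881/202417 ≈ -7.0881e+5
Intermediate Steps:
-3014272 - (-2014299 - (-1208030/202417 + 291170)) = -3014272 - (-2014299 - 1*58936549860/202417) = -3014272 - (-2014299 - 58936549860/202417) = -3014272 - 1*(-466664910543/202417) = -3014272 + 466664910543/202417 = -143474984881/202417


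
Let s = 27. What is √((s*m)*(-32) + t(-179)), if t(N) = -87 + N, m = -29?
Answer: √24790 ≈ 157.45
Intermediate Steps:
√((s*m)*(-32) + t(-179)) = √((27*(-29))*(-32) + (-87 - 179)) = √(-783*(-32) - 266) = √(25056 - 266) = √24790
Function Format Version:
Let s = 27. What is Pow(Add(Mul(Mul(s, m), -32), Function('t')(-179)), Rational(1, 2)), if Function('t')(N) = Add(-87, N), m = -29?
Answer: Pow(24790, Rational(1, 2)) ≈ 157.45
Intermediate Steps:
Pow(Add(Mul(Mul(s, m), -32), Function('t')(-179)), Rational(1, 2)) = Pow(Add(Mul(Mul(27, -29), -32), Add(-87, -179)), Rational(1, 2)) = Pow(Add(Mul(-783, -32), -266), Rational(1, 2)) = Pow(Add(25056, -266), Rational(1, 2)) = Pow(24790, Rational(1, 2))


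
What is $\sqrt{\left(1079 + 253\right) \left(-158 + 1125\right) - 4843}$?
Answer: $\sqrt{1283201} \approx 1132.8$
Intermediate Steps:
$\sqrt{\left(1079 + 253\right) \left(-158 + 1125\right) - 4843} = \sqrt{1332 \cdot 967 - 4843} = \sqrt{1288044 - 4843} = \sqrt{1283201}$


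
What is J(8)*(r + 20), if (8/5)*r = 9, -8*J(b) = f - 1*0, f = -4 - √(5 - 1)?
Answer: 615/32 ≈ 19.219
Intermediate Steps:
f = -6 (f = -4 - √4 = -4 - 1*2 = -4 - 2 = -6)
J(b) = ¾ (J(b) = -(-6 - 1*0)/8 = -(-6 + 0)/8 = -⅛*(-6) = ¾)
r = 45/8 (r = (5/8)*9 = 45/8 ≈ 5.6250)
J(8)*(r + 20) = 3*(45/8 + 20)/4 = (¾)*(205/8) = 615/32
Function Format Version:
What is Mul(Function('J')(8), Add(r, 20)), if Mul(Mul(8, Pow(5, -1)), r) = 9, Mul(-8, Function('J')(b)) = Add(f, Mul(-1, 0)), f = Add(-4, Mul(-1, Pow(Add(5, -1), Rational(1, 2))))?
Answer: Rational(615, 32) ≈ 19.219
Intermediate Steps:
f = -6 (f = Add(-4, Mul(-1, Pow(4, Rational(1, 2)))) = Add(-4, Mul(-1, 2)) = Add(-4, -2) = -6)
Function('J')(b) = Rational(3, 4) (Function('J')(b) = Mul(Rational(-1, 8), Add(-6, Mul(-1, 0))) = Mul(Rational(-1, 8), Add(-6, 0)) = Mul(Rational(-1, 8), -6) = Rational(3, 4))
r = Rational(45, 8) (r = Mul(Rational(5, 8), 9) = Rational(45, 8) ≈ 5.6250)
Mul(Function('J')(8), Add(r, 20)) = Mul(Rational(3, 4), Add(Rational(45, 8), 20)) = Mul(Rational(3, 4), Rational(205, 8)) = Rational(615, 32)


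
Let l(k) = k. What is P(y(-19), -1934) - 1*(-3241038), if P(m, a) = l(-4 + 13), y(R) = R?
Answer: 3241047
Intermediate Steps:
P(m, a) = 9 (P(m, a) = -4 + 13 = 9)
P(y(-19), -1934) - 1*(-3241038) = 9 - 1*(-3241038) = 9 + 3241038 = 3241047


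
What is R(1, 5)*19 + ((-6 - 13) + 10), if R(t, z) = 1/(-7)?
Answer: -82/7 ≈ -11.714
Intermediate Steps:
R(t, z) = -⅐
R(1, 5)*19 + ((-6 - 13) + 10) = -⅐*19 + ((-6 - 13) + 10) = -19/7 + (-19 + 10) = -19/7 - 9 = -82/7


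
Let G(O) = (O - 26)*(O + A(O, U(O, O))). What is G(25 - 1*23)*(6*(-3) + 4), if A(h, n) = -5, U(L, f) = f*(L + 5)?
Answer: -1008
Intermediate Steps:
U(L, f) = f*(5 + L)
G(O) = (-26 + O)*(-5 + O) (G(O) = (O - 26)*(O - 5) = (-26 + O)*(-5 + O))
G(25 - 1*23)*(6*(-3) + 4) = (130 + (25 - 1*23)² - 31*(25 - 1*23))*(6*(-3) + 4) = (130 + (25 - 23)² - 31*(25 - 23))*(-18 + 4) = (130 + 2² - 31*2)*(-14) = (130 + 4 - 62)*(-14) = 72*(-14) = -1008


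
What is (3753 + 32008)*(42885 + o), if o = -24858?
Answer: 644663547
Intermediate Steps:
(3753 + 32008)*(42885 + o) = (3753 + 32008)*(42885 - 24858) = 35761*18027 = 644663547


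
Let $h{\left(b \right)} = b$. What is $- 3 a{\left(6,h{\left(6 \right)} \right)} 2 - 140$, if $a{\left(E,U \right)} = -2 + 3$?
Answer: $-146$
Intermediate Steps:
$a{\left(E,U \right)} = 1$
$- 3 a{\left(6,h{\left(6 \right)} \right)} 2 - 140 = \left(-3\right) 1 \cdot 2 - 140 = \left(-3\right) 2 - 140 = -6 - 140 = -146$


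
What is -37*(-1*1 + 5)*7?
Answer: -1036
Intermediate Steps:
-37*(-1*1 + 5)*7 = -37*(-1 + 5)*7 = -37*4*7 = -148*7 = -1036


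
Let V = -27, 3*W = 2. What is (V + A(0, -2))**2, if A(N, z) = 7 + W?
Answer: 3364/9 ≈ 373.78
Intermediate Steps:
W = 2/3 (W = (1/3)*2 = 2/3 ≈ 0.66667)
A(N, z) = 23/3 (A(N, z) = 7 + 2/3 = 23/3)
(V + A(0, -2))**2 = (-27 + 23/3)**2 = (-58/3)**2 = 3364/9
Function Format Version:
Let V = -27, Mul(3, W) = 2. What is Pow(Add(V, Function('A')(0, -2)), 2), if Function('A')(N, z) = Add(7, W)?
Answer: Rational(3364, 9) ≈ 373.78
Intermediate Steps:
W = Rational(2, 3) (W = Mul(Rational(1, 3), 2) = Rational(2, 3) ≈ 0.66667)
Function('A')(N, z) = Rational(23, 3) (Function('A')(N, z) = Add(7, Rational(2, 3)) = Rational(23, 3))
Pow(Add(V, Function('A')(0, -2)), 2) = Pow(Add(-27, Rational(23, 3)), 2) = Pow(Rational(-58, 3), 2) = Rational(3364, 9)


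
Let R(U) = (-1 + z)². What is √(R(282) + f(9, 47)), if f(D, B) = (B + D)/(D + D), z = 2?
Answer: √37/3 ≈ 2.0276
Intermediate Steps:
f(D, B) = (B + D)/(2*D) (f(D, B) = (B + D)/((2*D)) = (B + D)*(1/(2*D)) = (B + D)/(2*D))
R(U) = 1 (R(U) = (-1 + 2)² = 1² = 1)
√(R(282) + f(9, 47)) = √(1 + (½)*(47 + 9)/9) = √(1 + (½)*(⅑)*56) = √(1 + 28/9) = √(37/9) = √37/3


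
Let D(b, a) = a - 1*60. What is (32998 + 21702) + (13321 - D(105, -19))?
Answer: 68100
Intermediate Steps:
D(b, a) = -60 + a (D(b, a) = a - 60 = -60 + a)
(32998 + 21702) + (13321 - D(105, -19)) = (32998 + 21702) + (13321 - (-60 - 19)) = 54700 + (13321 - 1*(-79)) = 54700 + (13321 + 79) = 54700 + 13400 = 68100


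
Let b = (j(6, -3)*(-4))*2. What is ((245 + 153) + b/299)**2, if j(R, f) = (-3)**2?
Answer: 14144344900/89401 ≈ 1.5821e+5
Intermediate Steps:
j(R, f) = 9
b = -72 (b = (9*(-4))*2 = -36*2 = -72)
((245 + 153) + b/299)**2 = ((245 + 153) - 72/299)**2 = (398 - 72*1/299)**2 = (398 - 72/299)**2 = (118930/299)**2 = 14144344900/89401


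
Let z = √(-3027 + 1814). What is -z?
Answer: -I*√1213 ≈ -34.828*I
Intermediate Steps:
z = I*√1213 (z = √(-1213) = I*√1213 ≈ 34.828*I)
-z = -I*√1213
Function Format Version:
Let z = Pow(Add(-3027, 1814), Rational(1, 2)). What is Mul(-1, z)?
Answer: Mul(-1, I, Pow(1213, Rational(1, 2))) ≈ Mul(-34.828, I)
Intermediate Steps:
z = Mul(I, Pow(1213, Rational(1, 2))) (z = Pow(-1213, Rational(1, 2)) = Mul(I, Pow(1213, Rational(1, 2))) ≈ Mul(34.828, I))
Mul(-1, z) = Mul(-1, Mul(I, Pow(1213, Rational(1, 2)))) = Mul(-1, I, Pow(1213, Rational(1, 2)))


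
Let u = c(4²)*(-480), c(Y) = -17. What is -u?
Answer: -8160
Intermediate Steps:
u = 8160 (u = -17*(-480) = 8160)
-u = -1*8160 = -8160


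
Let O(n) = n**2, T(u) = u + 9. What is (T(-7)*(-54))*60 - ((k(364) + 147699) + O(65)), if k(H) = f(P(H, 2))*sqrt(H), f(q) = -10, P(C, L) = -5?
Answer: -158404 + 20*sqrt(91) ≈ -1.5821e+5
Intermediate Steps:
T(u) = 9 + u
k(H) = -10*sqrt(H)
(T(-7)*(-54))*60 - ((k(364) + 147699) + O(65)) = ((9 - 7)*(-54))*60 - ((-20*sqrt(91) + 147699) + 65**2) = (2*(-54))*60 - ((-20*sqrt(91) + 147699) + 4225) = -108*60 - ((-20*sqrt(91) + 147699) + 4225) = -6480 - ((147699 - 20*sqrt(91)) + 4225) = -6480 - (151924 - 20*sqrt(91)) = -6480 + (-151924 + 20*sqrt(91)) = -158404 + 20*sqrt(91)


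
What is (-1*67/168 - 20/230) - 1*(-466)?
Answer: 1798747/3864 ≈ 465.51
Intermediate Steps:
(-1*67/168 - 20/230) - 1*(-466) = (-67*1/168 - 20*1/230) + 466 = (-67/168 - 2/23) + 466 = -1877/3864 + 466 = 1798747/3864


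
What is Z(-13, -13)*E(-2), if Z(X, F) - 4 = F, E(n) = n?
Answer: 18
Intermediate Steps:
Z(X, F) = 4 + F
Z(-13, -13)*E(-2) = (4 - 13)*(-2) = -9*(-2) = 18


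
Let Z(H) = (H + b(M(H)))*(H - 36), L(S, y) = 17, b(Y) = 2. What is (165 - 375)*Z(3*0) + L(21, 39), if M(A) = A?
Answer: 15137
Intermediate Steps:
Z(H) = (-36 + H)*(2 + H) (Z(H) = (H + 2)*(H - 36) = (2 + H)*(-36 + H) = (-36 + H)*(2 + H))
(165 - 375)*Z(3*0) + L(21, 39) = (165 - 375)*(-72 + (3*0)² - 102*0) + 17 = -210*(-72 + 0² - 34*0) + 17 = -210*(-72 + 0 + 0) + 17 = -210*(-72) + 17 = 15120 + 17 = 15137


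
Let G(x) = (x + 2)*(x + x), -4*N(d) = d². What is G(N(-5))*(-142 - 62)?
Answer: -21675/2 ≈ -10838.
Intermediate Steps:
N(d) = -d²/4
G(x) = 2*x*(2 + x) (G(x) = (2 + x)*(2*x) = 2*x*(2 + x))
G(N(-5))*(-142 - 62) = (2*(-¼*(-5)²)*(2 - ¼*(-5)²))*(-142 - 62) = (2*(-¼*25)*(2 - ¼*25))*(-204) = (2*(-25/4)*(2 - 25/4))*(-204) = (2*(-25/4)*(-17/4))*(-204) = (425/8)*(-204) = -21675/2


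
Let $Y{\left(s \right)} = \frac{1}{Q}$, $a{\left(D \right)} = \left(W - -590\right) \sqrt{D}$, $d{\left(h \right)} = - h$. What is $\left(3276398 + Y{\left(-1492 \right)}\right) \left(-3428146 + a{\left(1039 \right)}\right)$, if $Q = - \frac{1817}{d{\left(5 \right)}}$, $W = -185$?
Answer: $- \frac{20408490775602966}{1817} + \frac{2411052144255 \sqrt{1039}}{1817} \approx -1.1189 \cdot 10^{13}$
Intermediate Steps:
$Q = \frac{1817}{5}$ ($Q = - \frac{1817}{\left(-1\right) 5} = - \frac{1817}{-5} = \left(-1817\right) \left(- \frac{1}{5}\right) = \frac{1817}{5} \approx 363.4$)
$a{\left(D \right)} = 405 \sqrt{D}$ ($a{\left(D \right)} = \left(-185 - -590\right) \sqrt{D} = \left(-185 + 590\right) \sqrt{D} = 405 \sqrt{D}$)
$Y{\left(s \right)} = \frac{5}{1817}$ ($Y{\left(s \right)} = \frac{1}{\frac{1817}{5}} = \frac{5}{1817}$)
$\left(3276398 + Y{\left(-1492 \right)}\right) \left(-3428146 + a{\left(1039 \right)}\right) = \left(3276398 + \frac{5}{1817}\right) \left(-3428146 + 405 \sqrt{1039}\right) = \frac{5953215171 \left(-3428146 + 405 \sqrt{1039}\right)}{1817} = - \frac{20408490775602966}{1817} + \frac{2411052144255 \sqrt{1039}}{1817}$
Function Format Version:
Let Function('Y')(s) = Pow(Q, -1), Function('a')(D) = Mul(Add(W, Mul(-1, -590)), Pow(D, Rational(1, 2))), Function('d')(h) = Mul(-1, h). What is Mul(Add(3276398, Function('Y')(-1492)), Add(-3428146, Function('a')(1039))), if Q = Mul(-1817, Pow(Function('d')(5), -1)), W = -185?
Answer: Add(Rational(-20408490775602966, 1817), Mul(Rational(2411052144255, 1817), Pow(1039, Rational(1, 2)))) ≈ -1.1189e+13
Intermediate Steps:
Q = Rational(1817, 5) (Q = Mul(-1817, Pow(Mul(-1, 5), -1)) = Mul(-1817, Pow(-5, -1)) = Mul(-1817, Rational(-1, 5)) = Rational(1817, 5) ≈ 363.40)
Function('a')(D) = Mul(405, Pow(D, Rational(1, 2))) (Function('a')(D) = Mul(Add(-185, Mul(-1, -590)), Pow(D, Rational(1, 2))) = Mul(Add(-185, 590), Pow(D, Rational(1, 2))) = Mul(405, Pow(D, Rational(1, 2))))
Function('Y')(s) = Rational(5, 1817) (Function('Y')(s) = Pow(Rational(1817, 5), -1) = Rational(5, 1817))
Mul(Add(3276398, Function('Y')(-1492)), Add(-3428146, Function('a')(1039))) = Mul(Add(3276398, Rational(5, 1817)), Add(-3428146, Mul(405, Pow(1039, Rational(1, 2))))) = Mul(Rational(5953215171, 1817), Add(-3428146, Mul(405, Pow(1039, Rational(1, 2))))) = Add(Rational(-20408490775602966, 1817), Mul(Rational(2411052144255, 1817), Pow(1039, Rational(1, 2))))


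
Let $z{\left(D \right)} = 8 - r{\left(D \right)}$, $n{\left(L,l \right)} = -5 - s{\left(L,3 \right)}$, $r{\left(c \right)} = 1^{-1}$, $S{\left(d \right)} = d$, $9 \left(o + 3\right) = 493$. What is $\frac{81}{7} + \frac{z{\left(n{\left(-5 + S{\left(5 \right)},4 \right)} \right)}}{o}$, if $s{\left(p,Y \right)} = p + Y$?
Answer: $\frac{38187}{3262} \approx 11.707$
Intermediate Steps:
$o = \frac{466}{9}$ ($o = -3 + \frac{1}{9} \cdot 493 = -3 + \frac{493}{9} = \frac{466}{9} \approx 51.778$)
$s{\left(p,Y \right)} = Y + p$
$r{\left(c \right)} = 1$
$n{\left(L,l \right)} = -8 - L$ ($n{\left(L,l \right)} = -5 - \left(3 + L\right) = -8 - L$)
$z{\left(D \right)} = 7$ ($z{\left(D \right)} = 8 - 1 = 7$)
$\frac{81}{7} + \frac{z{\left(n{\left(-5 + S{\left(5 \right)},4 \right)} \right)}}{o} = \frac{81}{7} + \frac{7}{\frac{466}{9}} = 81 \cdot \frac{1}{7} + 7 \cdot \frac{9}{466} = \frac{81}{7} + \frac{63}{466} = \frac{38187}{3262}$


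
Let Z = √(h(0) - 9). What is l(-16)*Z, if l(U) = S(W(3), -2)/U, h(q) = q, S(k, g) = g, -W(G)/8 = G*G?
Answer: 3*I/8 ≈ 0.375*I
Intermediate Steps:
W(G) = -8*G² (W(G) = -8*G*G = -8*G²)
l(U) = -2/U
Z = 3*I (Z = √(0 - 9) = √(-9) = 3*I ≈ 3.0*I)
l(-16)*Z = (-2/(-16))*(3*I) = (-2*(-1/16))*(3*I) = (3*I)/8 = 3*I/8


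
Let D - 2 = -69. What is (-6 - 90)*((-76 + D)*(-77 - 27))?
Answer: -1427712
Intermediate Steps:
D = -67 (D = 2 - 69 = -67)
(-6 - 90)*((-76 + D)*(-77 - 27)) = (-6 - 90)*((-76 - 67)*(-77 - 27)) = -(-13728)*(-104) = -96*14872 = -1427712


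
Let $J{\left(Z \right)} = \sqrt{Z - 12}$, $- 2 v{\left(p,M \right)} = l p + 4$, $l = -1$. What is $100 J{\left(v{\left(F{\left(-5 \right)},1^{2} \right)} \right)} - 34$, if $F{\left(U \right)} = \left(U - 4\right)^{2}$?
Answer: $-34 + 50 \sqrt{106} \approx 480.78$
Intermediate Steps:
$F{\left(U \right)} = \left(-4 + U\right)^{2}$
$v{\left(p,M \right)} = -2 + \frac{p}{2}$ ($v{\left(p,M \right)} = - \frac{- p + 4}{2} = - \frac{4 - p}{2} = -2 + \frac{p}{2}$)
$J{\left(Z \right)} = \sqrt{-12 + Z}$
$100 J{\left(v{\left(F{\left(-5 \right)},1^{2} \right)} \right)} - 34 = 100 \sqrt{-12 - \left(2 - \frac{\left(-4 - 5\right)^{2}}{2}\right)} - 34 = 100 \sqrt{-12 - \left(2 - \frac{\left(-9\right)^{2}}{2}\right)} - 34 = 100 \sqrt{-12 + \left(-2 + \frac{1}{2} \cdot 81\right)} - 34 = 100 \sqrt{-12 + \left(-2 + \frac{81}{2}\right)} - 34 = 100 \sqrt{-12 + \frac{77}{2}} - 34 = 100 \sqrt{\frac{53}{2}} - 34 = 100 \frac{\sqrt{106}}{2} - 34 = 50 \sqrt{106} - 34 = -34 + 50 \sqrt{106}$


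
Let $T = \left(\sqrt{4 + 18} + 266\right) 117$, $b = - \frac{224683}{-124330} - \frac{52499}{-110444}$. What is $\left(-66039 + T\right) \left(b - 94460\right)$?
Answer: $\frac{22644484329095469963}{6865751260} - \frac{75877213578032763 \sqrt{22}}{6865751260} \approx 3.2463 \cdot 10^{9}$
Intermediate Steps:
$b = \frac{15671044961}{6865751260}$ ($b = \left(-224683\right) \left(- \frac{1}{124330}\right) - - \frac{52499}{110444} = \frac{224683}{124330} + \frac{52499}{110444} = \frac{15671044961}{6865751260} \approx 2.2825$)
$T = 31122 + 117 \sqrt{22}$ ($T = \left(\sqrt{22} + 266\right) 117 = \left(266 + \sqrt{22}\right) 117 = 31122 + 117 \sqrt{22} \approx 31671.0$)
$\left(-66039 + T\right) \left(b - 94460\right) = \left(-66039 + \left(31122 + 117 \sqrt{22}\right)\right) \left(\frac{15671044961}{6865751260} - 94460\right) = \left(-34917 + 117 \sqrt{22}\right) \left(- \frac{648523192974639}{6865751260}\right) = \frac{22644484329095469963}{6865751260} - \frac{75877213578032763 \sqrt{22}}{6865751260}$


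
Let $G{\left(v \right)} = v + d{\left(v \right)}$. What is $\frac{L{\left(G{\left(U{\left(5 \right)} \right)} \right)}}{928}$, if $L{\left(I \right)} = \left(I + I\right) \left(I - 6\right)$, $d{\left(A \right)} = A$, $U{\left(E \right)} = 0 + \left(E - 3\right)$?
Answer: $- \frac{1}{58} \approx -0.017241$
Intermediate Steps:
$U{\left(E \right)} = -3 + E$ ($U{\left(E \right)} = 0 + \left(-3 + E\right) = -3 + E$)
$G{\left(v \right)} = 2 v$ ($G{\left(v \right)} = v + v = 2 v$)
$L{\left(I \right)} = 2 I \left(-6 + I\right)$
$\frac{L{\left(G{\left(U{\left(5 \right)} \right)} \right)}}{928} = \frac{2 \cdot 2 \left(-3 + 5\right) \left(-6 + 2 \left(-3 + 5\right)\right)}{928} = 2 \cdot 2 \cdot 2 \left(-6 + 2 \cdot 2\right) \frac{1}{928} = 2 \cdot 4 \left(-6 + 4\right) \frac{1}{928} = 2 \cdot 4 \left(-2\right) \frac{1}{928} = \left(-16\right) \frac{1}{928} = - \frac{1}{58}$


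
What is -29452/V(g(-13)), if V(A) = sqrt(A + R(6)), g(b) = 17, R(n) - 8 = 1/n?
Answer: -29452*sqrt(906)/151 ≈ -5870.9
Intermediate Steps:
R(n) = 8 + 1/n
V(A) = sqrt(49/6 + A) (V(A) = sqrt(A + (8 + 1/6)) = sqrt(A + 49/6) = sqrt(49/6 + A))
-29452/V(g(-13)) = -29452*6/sqrt(294 + 36*17) = -29452*6/sqrt(294 + 612) = -29452*sqrt(906)/151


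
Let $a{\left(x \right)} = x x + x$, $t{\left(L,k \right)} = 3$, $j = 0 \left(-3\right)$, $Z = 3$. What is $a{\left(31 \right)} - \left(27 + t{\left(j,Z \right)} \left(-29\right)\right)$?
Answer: $1052$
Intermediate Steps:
$j = 0$
$a{\left(x \right)} = x + x^{2}$ ($a{\left(x \right)} = x^{2} + x = x + x^{2}$)
$a{\left(31 \right)} - \left(27 + t{\left(j,Z \right)} \left(-29\right)\right) = 31 \left(1 + 31\right) - \left(27 + 3 \left(-29\right)\right) = 31 \cdot 32 - \left(27 - 87\right) = 992 - -60 = 992 + 60 = 1052$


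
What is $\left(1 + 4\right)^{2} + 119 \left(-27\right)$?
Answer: $-3188$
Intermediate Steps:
$\left(1 + 4\right)^{2} + 119 \left(-27\right) = 5^{2} - 3213 = 25 - 3213 = -3188$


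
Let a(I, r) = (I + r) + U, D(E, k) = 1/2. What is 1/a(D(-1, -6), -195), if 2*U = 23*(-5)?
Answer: -1/252 ≈ -0.0039683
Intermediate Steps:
D(E, k) = ½
U = -115/2 (U = (23*(-5))/2 = (½)*(-115) = -115/2 ≈ -57.500)
a(I, r) = -115/2 + I + r (a(I, r) = (I + r) - 115/2 = -115/2 + I + r)
1/a(D(-1, -6), -195) = 1/(-115/2 + ½ - 195) = 1/(-252) = -1/252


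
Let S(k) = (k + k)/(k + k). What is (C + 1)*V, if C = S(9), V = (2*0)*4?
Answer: 0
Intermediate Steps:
S(k) = 1 (S(k) = (2*k)/((2*k)) = (2*k)*(1/(2*k)) = 1)
V = 0 (V = 0*4 = 0)
C = 1
(C + 1)*V = (1 + 1)*0 = 2*0 = 0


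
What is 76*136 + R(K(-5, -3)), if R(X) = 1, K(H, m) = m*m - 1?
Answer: 10337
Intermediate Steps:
K(H, m) = -1 + m² (K(H, m) = m² - 1 = -1 + m²)
76*136 + R(K(-5, -3)) = 76*136 + 1 = 10336 + 1 = 10337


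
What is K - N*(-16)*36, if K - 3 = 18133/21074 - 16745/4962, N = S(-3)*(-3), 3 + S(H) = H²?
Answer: -271030635451/26142297 ≈ -10368.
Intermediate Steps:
S(H) = -3 + H²
N = -18 (N = (-3 + (-3)²)*(-3) = (-3 + 9)*(-3) = 6*(-3) = -18)
K = 12699845/26142297 (K = 3 + (18133/21074 - 16745/4962) = 3 - 65727046/26142297 = 12699845/26142297 ≈ 0.48580)
K - N*(-16)*36 = 12699845/26142297 - (-18*(-16))*36 = 12699845/26142297 - 288*36 = 12699845/26142297 - 1*10368 = 12699845/26142297 - 10368 = -271030635451/26142297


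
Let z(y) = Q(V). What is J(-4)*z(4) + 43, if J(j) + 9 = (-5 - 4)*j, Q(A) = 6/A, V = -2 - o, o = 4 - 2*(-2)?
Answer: 134/5 ≈ 26.800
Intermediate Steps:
o = 8 (o = 4 + 4 = 8)
V = -10 (V = -2 - 1*8 = -2 - 8 = -10)
z(y) = -⅗ (z(y) = 6/(-10) = 6*(-⅒) = -⅗)
J(j) = -9 - 9*j (J(j) = -9 + (-5 - 4)*j = -9 - 9*j)
J(-4)*z(4) + 43 = (-9 - 9*(-4))*(-⅗) + 43 = (-9 + 36)*(-⅗) + 43 = 27*(-⅗) + 43 = -81/5 + 43 = 134/5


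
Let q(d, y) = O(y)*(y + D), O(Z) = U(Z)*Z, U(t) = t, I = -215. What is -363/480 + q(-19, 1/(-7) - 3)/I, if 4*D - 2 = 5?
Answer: -1633621/2359840 ≈ -0.69226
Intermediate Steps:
D = 7/4 (D = ½ + (¼)*5 = ½ + 5/4 = 7/4 ≈ 1.7500)
O(Z) = Z² (O(Z) = Z*Z = Z²)
q(d, y) = y²*(7/4 + y) (q(d, y) = y²*(y + 7/4) = y²*(7/4 + y))
-363/480 + q(-19, 1/(-7) - 3)/I = -363/480 + ((1/(-7) - 3)²*(7/4 + (1/(-7) - 3)))/(-215) = -363*1/480 + ((-⅐ - 3)²*(7/4 + (-⅐ - 3)))*(-1/215) = -121/160 + ((-22/7)²*(7/4 - 22/7))*(-1/215) = -121/160 + ((484/49)*(-39/28))*(-1/215) = -121/160 - 4719/343*(-1/215) = -121/160 + 4719/73745 = -1633621/2359840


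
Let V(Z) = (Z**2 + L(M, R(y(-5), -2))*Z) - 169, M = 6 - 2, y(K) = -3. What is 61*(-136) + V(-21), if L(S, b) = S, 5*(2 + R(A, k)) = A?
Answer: -8108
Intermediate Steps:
M = 4
R(A, k) = -2 + A/5
V(Z) = -169 + Z**2 + 4*Z (V(Z) = (Z**2 + 4*Z) - 169 = -169 + Z**2 + 4*Z)
61*(-136) + V(-21) = 61*(-136) + (-169 + (-21)**2 + 4*(-21)) = -8296 + (-169 + 441 - 84) = -8296 + 188 = -8108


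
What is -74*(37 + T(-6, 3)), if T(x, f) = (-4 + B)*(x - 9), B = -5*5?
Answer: -34928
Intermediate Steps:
B = -25
T(x, f) = 261 - 29*x (T(x, f) = (-4 - 25)*(x - 9) = -29*(-9 + x) = 261 - 29*x)
-74*(37 + T(-6, 3)) = -74*(37 + (261 - 29*(-6))) = -74*(37 + (261 + 174)) = -74*(37 + 435) = -74*472 = -34928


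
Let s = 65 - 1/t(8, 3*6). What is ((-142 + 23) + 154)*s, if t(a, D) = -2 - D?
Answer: 9107/4 ≈ 2276.8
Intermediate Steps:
s = 1301/20 (s = 65 - 1/(-2 - 3*6) = 65 - 1/(-2 - 1*18) = 65 - 1/(-2 - 18) = 65 - 1/(-20) = 65 - 1*(-1/20) = 65 + 1/20 = 1301/20 ≈ 65.050)
((-142 + 23) + 154)*s = ((-142 + 23) + 154)*(1301/20) = (-119 + 154)*(1301/20) = 35*(1301/20) = 9107/4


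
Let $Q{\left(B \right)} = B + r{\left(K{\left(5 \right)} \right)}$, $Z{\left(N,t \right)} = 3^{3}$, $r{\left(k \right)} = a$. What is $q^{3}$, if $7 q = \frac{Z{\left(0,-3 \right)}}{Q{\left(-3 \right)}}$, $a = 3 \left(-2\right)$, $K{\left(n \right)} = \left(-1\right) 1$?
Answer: $- \frac{27}{343} \approx -0.078717$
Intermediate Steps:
$K{\left(n \right)} = -1$
$a = -6$
$r{\left(k \right)} = -6$
$Z{\left(N,t \right)} = 27$
$Q{\left(B \right)} = -6 + B$ ($Q{\left(B \right)} = B - 6 = -6 + B$)
$q = - \frac{3}{7}$ ($q = \frac{27 \frac{1}{-6 - 3}}{7} = \frac{27 \frac{1}{-9}}{7} = \frac{27 \left(- \frac{1}{9}\right)}{7} = \frac{1}{7} \left(-3\right) = - \frac{3}{7} \approx -0.42857$)
$q^{3} = \left(- \frac{3}{7}\right)^{3} = - \frac{27}{343}$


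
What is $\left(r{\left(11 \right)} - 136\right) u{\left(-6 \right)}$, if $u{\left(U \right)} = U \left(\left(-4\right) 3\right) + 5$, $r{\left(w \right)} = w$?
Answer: $-9625$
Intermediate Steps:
$u{\left(U \right)} = 5 - 12 U$ ($u{\left(U \right)} = U \left(-12\right) + 5 = - 12 U + 5 = 5 - 12 U$)
$\left(r{\left(11 \right)} - 136\right) u{\left(-6 \right)} = \left(11 - 136\right) \left(5 - -72\right) = - 125 \left(5 + 72\right) = \left(-125\right) 77 = -9625$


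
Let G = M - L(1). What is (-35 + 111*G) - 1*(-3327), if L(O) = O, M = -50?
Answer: -2369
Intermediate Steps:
G = -51 (G = -50 - 1*1 = -50 - 1 = -51)
(-35 + 111*G) - 1*(-3327) = (-35 + 111*(-51)) - 1*(-3327) = (-35 - 5661) + 3327 = -5696 + 3327 = -2369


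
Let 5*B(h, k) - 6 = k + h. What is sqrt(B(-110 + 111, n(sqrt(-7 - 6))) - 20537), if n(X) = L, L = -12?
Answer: 3*I*sqrt(2282) ≈ 143.31*I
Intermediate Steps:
n(X) = -12
B(h, k) = 6/5 + h/5 + k/5 (B(h, k) = 6/5 + (k + h)/5 = 6/5 + (h + k)/5 = 6/5 + (h/5 + k/5) = 6/5 + h/5 + k/5)
sqrt(B(-110 + 111, n(sqrt(-7 - 6))) - 20537) = sqrt((6/5 + (-110 + 111)/5 + (1/5)*(-12)) - 20537) = sqrt((6/5 + (1/5)*1 - 12/5) - 20537) = sqrt((6/5 + 1/5 - 12/5) - 20537) = sqrt(-1 - 20537) = sqrt(-20538) = 3*I*sqrt(2282)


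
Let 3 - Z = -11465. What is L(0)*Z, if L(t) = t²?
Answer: 0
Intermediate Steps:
Z = 11468 (Z = 3 - 1*(-11465) = 3 + 11465 = 11468)
L(0)*Z = 0²*11468 = 0*11468 = 0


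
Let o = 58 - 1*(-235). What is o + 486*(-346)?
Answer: -167863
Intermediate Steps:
o = 293 (o = 58 + 235 = 293)
o + 486*(-346) = 293 + 486*(-346) = 293 - 168156 = -167863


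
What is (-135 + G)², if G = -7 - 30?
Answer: 29584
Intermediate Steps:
G = -37
(-135 + G)² = (-135 - 37)² = (-172)² = 29584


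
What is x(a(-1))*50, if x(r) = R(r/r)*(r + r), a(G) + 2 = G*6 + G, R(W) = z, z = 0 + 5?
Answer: -4500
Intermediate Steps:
z = 5
R(W) = 5
a(G) = -2 + 7*G (a(G) = -2 + (G*6 + G) = -2 + (6*G + G) = -2 + 7*G)
x(r) = 10*r (x(r) = 5*(r + r) = 5*(2*r) = 10*r)
x(a(-1))*50 = (10*(-2 + 7*(-1)))*50 = (10*(-2 - 7))*50 = (10*(-9))*50 = -90*50 = -4500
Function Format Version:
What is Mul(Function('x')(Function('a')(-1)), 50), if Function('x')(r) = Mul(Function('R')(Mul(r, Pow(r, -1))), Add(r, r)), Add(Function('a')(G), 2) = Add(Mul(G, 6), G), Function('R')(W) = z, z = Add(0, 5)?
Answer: -4500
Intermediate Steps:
z = 5
Function('R')(W) = 5
Function('a')(G) = Add(-2, Mul(7, G)) (Function('a')(G) = Add(-2, Add(Mul(G, 6), G)) = Add(-2, Add(Mul(6, G), G)) = Add(-2, Mul(7, G)))
Function('x')(r) = Mul(10, r) (Function('x')(r) = Mul(5, Add(r, r)) = Mul(5, Mul(2, r)) = Mul(10, r))
Mul(Function('x')(Function('a')(-1)), 50) = Mul(Mul(10, Add(-2, Mul(7, -1))), 50) = Mul(Mul(10, Add(-2, -7)), 50) = Mul(Mul(10, -9), 50) = Mul(-90, 50) = -4500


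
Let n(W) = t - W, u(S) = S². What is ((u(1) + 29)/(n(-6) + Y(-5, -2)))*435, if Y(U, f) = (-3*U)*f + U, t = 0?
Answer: -450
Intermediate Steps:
n(W) = -W (n(W) = 0 - W = -W)
Y(U, f) = U - 3*U*f (Y(U, f) = -3*U*f + U = U - 3*U*f)
((u(1) + 29)/(n(-6) + Y(-5, -2)))*435 = ((1² + 29)/(-1*(-6) - 5*(1 - 3*(-2))))*435 = ((1 + 29)/(6 - 5*(1 + 6)))*435 = (30/(6 - 5*7))*435 = (30/(6 - 35))*435 = (30/(-29))*435 = (30*(-1/29))*435 = -30/29*435 = -450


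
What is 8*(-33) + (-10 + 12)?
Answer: -262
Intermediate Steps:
8*(-33) + (-10 + 12) = -264 + 2 = -262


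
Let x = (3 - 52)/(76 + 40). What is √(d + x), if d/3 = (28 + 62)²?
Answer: 13*√483691/58 ≈ 155.88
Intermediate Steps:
d = 24300 (d = 3*(28 + 62)² = 3*90² = 3*8100 = 24300)
x = -49/116 ≈ -0.42241
√(d + x) = √(24300 - 49/116) = √(2818751/116) = 13*√483691/58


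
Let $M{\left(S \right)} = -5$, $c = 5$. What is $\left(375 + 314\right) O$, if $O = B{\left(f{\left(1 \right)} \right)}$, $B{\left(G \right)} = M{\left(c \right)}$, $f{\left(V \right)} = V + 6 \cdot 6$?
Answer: $-3445$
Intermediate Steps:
$f{\left(V \right)} = 36 + V$ ($f{\left(V \right)} = V + 36 = 36 + V$)
$B{\left(G \right)} = -5$
$O = -5$
$\left(375 + 314\right) O = \left(375 + 314\right) \left(-5\right) = 689 \left(-5\right) = -3445$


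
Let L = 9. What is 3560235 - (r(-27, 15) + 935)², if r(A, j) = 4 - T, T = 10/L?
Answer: 217128554/81 ≈ 2.6806e+6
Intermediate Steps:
T = 10/9 ≈ 1.1111
r(A, j) = 26/9 (r(A, j) = 4 - 1*10/9 = 4 - 10/9 = 26/9)
3560235 - (r(-27, 15) + 935)² = 3560235 - (26/9 + 935)² = 3560235 - (8441/9)² = 3560235 - 1*71250481/81 = 3560235 - 71250481/81 = 217128554/81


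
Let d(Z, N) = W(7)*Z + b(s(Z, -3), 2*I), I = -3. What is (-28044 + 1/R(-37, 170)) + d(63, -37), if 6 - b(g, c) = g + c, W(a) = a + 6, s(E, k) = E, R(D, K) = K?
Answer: -4636919/170 ≈ -27276.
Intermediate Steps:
W(a) = 6 + a
b(g, c) = 6 - c - g (b(g, c) = 6 - (g + c) = 6 - (c + g) = 6 + (-c - g) = 6 - c - g)
d(Z, N) = 12 + 12*Z (d(Z, N) = (6 + 7)*Z + (6 - 2*(-3) - Z) = 13*Z + (6 - 1*(-6) - Z) = 13*Z + (6 + 6 - Z) = 13*Z + (12 - Z) = 12 + 12*Z)
(-28044 + 1/R(-37, 170)) + d(63, -37) = (-28044 + 1/170) + (12 + 12*63) = (-28044 + 1/170) + (12 + 756) = -4767479/170 + 768 = -4636919/170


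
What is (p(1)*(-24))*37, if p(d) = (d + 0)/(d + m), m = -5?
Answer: 222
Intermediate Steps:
p(d) = d/(-5 + d) (p(d) = (d + 0)/(d - 5) = d/(-5 + d))
(p(1)*(-24))*37 = ((1/(-5 + 1))*(-24))*37 = ((1/(-4))*(-24))*37 = ((1*(-¼))*(-24))*37 = -¼*(-24)*37 = 6*37 = 222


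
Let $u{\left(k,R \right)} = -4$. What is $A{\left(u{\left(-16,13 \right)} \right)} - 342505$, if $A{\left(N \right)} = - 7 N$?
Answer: $-342477$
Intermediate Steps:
$A{\left(u{\left(-16,13 \right)} \right)} - 342505 = \left(-7\right) \left(-4\right) - 342505 = 28 - 342505 = -342477$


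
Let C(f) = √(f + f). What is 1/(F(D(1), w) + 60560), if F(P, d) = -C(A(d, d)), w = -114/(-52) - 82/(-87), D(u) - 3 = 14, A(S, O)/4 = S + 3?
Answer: 17123340/1036989456523 + √15694887/2073978913046 ≈ 1.6514e-5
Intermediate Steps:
A(S, O) = 12 + 4*S (A(S, O) = 4*(S + 3) = 4*(3 + S) = 12 + 4*S)
D(u) = 17 (D(u) = 3 + 14 = 17)
w = 7091/2262 (w = -114*(-1/52) - 82*(-1/87) = 57/26 + 82/87 = 7091/2262 ≈ 3.1348)
C(f) = √2*√f (C(f) = √(2*f) = √2*√f)
F(P, d) = -√2*√(12 + 4*d)
1/(F(D(1), w) + 60560) = 1/(-2*√(6 + 2*(7091/2262)) + 60560) = 1/(-2*√(6 + 7091/1131) + 60560) = 1/(-2*√15694887/1131 + 60560) = 1/(60560 - 2*√15694887/1131)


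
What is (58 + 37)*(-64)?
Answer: -6080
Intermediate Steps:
(58 + 37)*(-64) = 95*(-64) = -6080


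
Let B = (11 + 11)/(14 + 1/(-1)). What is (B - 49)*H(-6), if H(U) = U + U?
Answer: 7380/13 ≈ 567.69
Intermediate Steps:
B = 22/13 (B = 22/(14 - 1) = 22/13 ≈ 1.6923)
H(U) = 2*U
(B - 49)*H(-6) = (22/13 - 49)*(2*(-6)) = -615/13*(-12) = 7380/13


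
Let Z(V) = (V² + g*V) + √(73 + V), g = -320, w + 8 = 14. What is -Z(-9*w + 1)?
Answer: -19769 - 2*√5 ≈ -19773.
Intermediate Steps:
w = 6 (w = -8 + 14 = 6)
Z(V) = V² + √(73 + V) - 320*V (Z(V) = (V² - 320*V) + √(73 + V) = V² + √(73 + V) - 320*V)
-Z(-9*w + 1) = -((-9*6 + 1)² + √(73 + (-9*6 + 1)) - 320*(-9*6 + 1)) = -((-54 + 1)² + √(73 + (-54 + 1)) - 320*(-54 + 1)) = -((-53)² + √(73 - 53) - 320*(-53)) = -(2809 + √20 + 16960) = -(2809 + 2*√5 + 16960) = -(19769 + 2*√5) = -19769 - 2*√5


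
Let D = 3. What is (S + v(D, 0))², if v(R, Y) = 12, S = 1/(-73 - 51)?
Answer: 2211169/15376 ≈ 143.81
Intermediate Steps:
S = -1/124 (S = 1/(-124) = -1/124 ≈ -0.0080645)
(S + v(D, 0))² = (-1/124 + 12)² = (1487/124)² = 2211169/15376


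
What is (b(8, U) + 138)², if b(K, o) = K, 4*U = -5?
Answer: 21316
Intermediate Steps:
U = -5/4 (U = (¼)*(-5) = -5/4 ≈ -1.2500)
(b(8, U) + 138)² = (8 + 138)² = 146² = 21316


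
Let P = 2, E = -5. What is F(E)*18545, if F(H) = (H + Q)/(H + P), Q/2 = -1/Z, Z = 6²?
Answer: 1687595/54 ≈ 31252.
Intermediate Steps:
Z = 36
Q = -1/18 (Q = 2*(-1/36) = -1/18 ≈ -0.055556)
F(H) = (-1/18 + H)/(2 + H) (F(H) = (H - 1/18)/(H + 2) = (-1/18 + H)/(2 + H))
F(E)*18545 = ((-1/18 - 5)/(2 - 5))*18545 = (-91/18/(-3))*18545 = -⅓*(-91/18)*18545 = (91/54)*18545 = 1687595/54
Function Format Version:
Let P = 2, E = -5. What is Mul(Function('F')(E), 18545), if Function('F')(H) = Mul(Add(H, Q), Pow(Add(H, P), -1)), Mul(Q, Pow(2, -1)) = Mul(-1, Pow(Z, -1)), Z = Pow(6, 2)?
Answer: Rational(1687595, 54) ≈ 31252.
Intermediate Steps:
Z = 36
Q = Rational(-1, 18) (Q = Mul(2, Mul(-1, Pow(36, -1))) = Mul(2, Mul(-1, Rational(1, 36))) = Mul(2, Rational(-1, 36)) = Rational(-1, 18) ≈ -0.055556)
Function('F')(H) = Mul(Pow(Add(2, H), -1), Add(Rational(-1, 18), H)) (Function('F')(H) = Mul(Add(H, Rational(-1, 18)), Pow(Add(H, 2), -1)) = Mul(Add(Rational(-1, 18), H), Pow(Add(2, H), -1)) = Mul(Pow(Add(2, H), -1), Add(Rational(-1, 18), H)))
Mul(Function('F')(E), 18545) = Mul(Mul(Pow(Add(2, -5), -1), Add(Rational(-1, 18), -5)), 18545) = Mul(Mul(Pow(-3, -1), Rational(-91, 18)), 18545) = Mul(Mul(Rational(-1, 3), Rational(-91, 18)), 18545) = Mul(Rational(91, 54), 18545) = Rational(1687595, 54)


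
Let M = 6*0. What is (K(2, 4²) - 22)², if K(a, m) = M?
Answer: 484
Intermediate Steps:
M = 0
K(a, m) = 0
(K(2, 4²) - 22)² = (0 - 22)² = (-22)² = 484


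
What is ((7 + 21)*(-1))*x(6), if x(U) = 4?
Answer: -112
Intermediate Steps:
((7 + 21)*(-1))*x(6) = ((7 + 21)*(-1))*4 = (28*(-1))*4 = -28*4 = -112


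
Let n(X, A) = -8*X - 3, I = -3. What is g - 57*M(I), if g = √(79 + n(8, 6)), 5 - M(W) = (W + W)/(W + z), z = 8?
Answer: -1767/5 + 2*√3 ≈ -349.94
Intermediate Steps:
n(X, A) = -3 - 8*X
M(W) = 5 - 2*W/(8 + W) (M(W) = 5 - (W + W)/(W + 8) = 5 - 2*W/(8 + W))
g = 2*√3 (g = √(79 + (-3 - 8*8)) = √(79 + (-3 - 64)) = √(79 - 67) = √12 = 2*√3 ≈ 3.4641)
g - 57*M(I) = 2*√3 - 57*(40 + 3*(-3))/(8 - 3) = 2*√3 - 57*(40 - 9)/5 = 2*√3 - 57*31/5 = 2*√3 - 1767/5 = -1767/5 + 2*√3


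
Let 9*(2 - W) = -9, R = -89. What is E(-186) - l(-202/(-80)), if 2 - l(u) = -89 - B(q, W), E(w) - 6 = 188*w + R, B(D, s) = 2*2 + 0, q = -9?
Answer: -35146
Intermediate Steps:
W = 3 (W = 2 - ⅑*(-9) = 2 + 1 = 3)
B(D, s) = 4 (B(D, s) = 4 + 0 = 4)
E(w) = -83 + 188*w (E(w) = 6 + (188*w - 89) = 6 + (-89 + 188*w) = -83 + 188*w)
l(u) = 95 (l(u) = 2 - (-89 - 1*4) = 2 - (-89 - 4) = 2 - 1*(-93) = 2 + 93 = 95)
E(-186) - l(-202/(-80)) = (-83 + 188*(-186)) - 1*95 = (-83 - 34968) - 95 = -35051 - 95 = -35146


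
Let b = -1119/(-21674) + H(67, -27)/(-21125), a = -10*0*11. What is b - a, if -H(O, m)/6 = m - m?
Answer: 1119/21674 ≈ 0.051629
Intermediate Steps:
H(O, m) = 0 (H(O, m) = -6*(m - m) = -6*0 = 0)
a = 0 (a = 0*11 = 0)
b = 1119/21674 (b = -1119/(-21674) + 0/(-21125) = -1119*(-1/21674) + 0*(-1/21125) = 1119/21674 + 0 = 1119/21674 ≈ 0.051629)
b - a = 1119/21674 - 1*0 = 1119/21674 + 0 = 1119/21674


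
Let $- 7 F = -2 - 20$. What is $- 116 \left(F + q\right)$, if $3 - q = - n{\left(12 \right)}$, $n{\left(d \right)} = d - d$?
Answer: $- \frac{4988}{7} \approx -712.57$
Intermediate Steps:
$n{\left(d \right)} = 0$
$F = \frac{22}{7}$ ($F = - \frac{-2 - 20}{7} = \left(- \frac{1}{7}\right) \left(-22\right) = \frac{22}{7} \approx 3.1429$)
$q = 3$ ($q = 3 - \left(-1\right) 0 = 3 - 0 = 3 + 0 = 3$)
$- 116 \left(F + q\right) = - 116 \left(\frac{22}{7} + 3\right) = \left(-116\right) \frac{43}{7} = - \frac{4988}{7}$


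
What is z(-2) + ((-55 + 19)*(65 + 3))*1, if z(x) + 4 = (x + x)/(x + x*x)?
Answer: -2454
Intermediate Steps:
z(x) = -4 + 2*x/(x + x**2) (z(x) = -4 + (x + x)/(x + x*x) = -4 + (2*x)/(x + x**2) = -4 + 2*x/(x + x**2))
z(-2) + ((-55 + 19)*(65 + 3))*1 = 2*(-1 - 2*(-2))/(1 - 2) + ((-55 + 19)*(65 + 3))*1 = 2*(-1 + 4)/(-1) - 36*68*1 = 2*(-1)*3 - 2448*1 = -6 - 2448 = -2454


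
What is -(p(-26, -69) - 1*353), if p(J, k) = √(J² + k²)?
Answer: 353 - √5437 ≈ 279.26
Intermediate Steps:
-(p(-26, -69) - 1*353) = -(√((-26)² + (-69)²) - 1*353) = -(√(676 + 4761) - 353) = -(√5437 - 353) = -(-353 + √5437) = 353 - √5437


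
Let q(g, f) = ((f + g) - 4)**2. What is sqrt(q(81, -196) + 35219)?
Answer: 2*sqrt(12345) ≈ 222.22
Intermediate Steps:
q(g, f) = (-4 + f + g)**2
sqrt(q(81, -196) + 35219) = sqrt((-4 - 196 + 81)**2 + 35219) = sqrt((-119)**2 + 35219) = sqrt(14161 + 35219) = sqrt(49380) = 2*sqrt(12345)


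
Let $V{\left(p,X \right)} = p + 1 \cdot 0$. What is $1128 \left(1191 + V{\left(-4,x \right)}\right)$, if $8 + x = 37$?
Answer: $1338936$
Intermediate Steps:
$x = 29$ ($x = -8 + 37 = 29$)
$V{\left(p,X \right)} = p$ ($V{\left(p,X \right)} = p + 0 = p$)
$1128 \left(1191 + V{\left(-4,x \right)}\right) = 1128 \left(1191 - 4\right) = 1128 \cdot 1187 = 1338936$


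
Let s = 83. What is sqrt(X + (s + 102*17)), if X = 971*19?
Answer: sqrt(20266) ≈ 142.36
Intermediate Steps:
X = 18449
sqrt(X + (s + 102*17)) = sqrt(18449 + (83 + 102*17)) = sqrt(18449 + (83 + 1734)) = sqrt(18449 + 1817) = sqrt(20266)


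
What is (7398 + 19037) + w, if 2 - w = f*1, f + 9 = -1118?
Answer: 27564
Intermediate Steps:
f = -1127 (f = -9 - 1118 = -1127)
w = 1129 (w = 2 - (-1127) = 2 - 1*(-1127) = 2 + 1127 = 1129)
(7398 + 19037) + w = (7398 + 19037) + 1129 = 26435 + 1129 = 27564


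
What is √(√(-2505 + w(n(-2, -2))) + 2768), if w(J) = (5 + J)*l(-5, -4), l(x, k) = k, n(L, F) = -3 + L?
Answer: √(2768 + I*√2505) ≈ 52.614 + 0.4756*I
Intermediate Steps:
w(J) = -20 - 4*J (w(J) = (5 + J)*(-4) = -20 - 4*J)
√(√(-2505 + w(n(-2, -2))) + 2768) = √(√(-2505 + (-20 - 4*(-3 - 2))) + 2768) = √(√(-2505 + (-20 - 4*(-5))) + 2768) = √(√(-2505 + (-20 + 20)) + 2768) = √(√(-2505 + 0) + 2768) = √(√(-2505) + 2768) = √(I*√2505 + 2768) = √(2768 + I*√2505)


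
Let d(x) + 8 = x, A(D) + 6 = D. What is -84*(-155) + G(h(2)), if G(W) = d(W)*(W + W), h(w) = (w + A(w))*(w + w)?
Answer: 13276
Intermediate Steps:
A(D) = -6 + D
d(x) = -8 + x
h(w) = 2*w*(-6 + 2*w) (h(w) = (w + (-6 + w))*(w + w) = (-6 + 2*w)*(2*w) = 2*w*(-6 + 2*w))
G(W) = 2*W*(-8 + W) (G(W) = (-8 + W)*(W + W) = (-8 + W)*(2*W) = 2*W*(-8 + W))
-84*(-155) + G(h(2)) = -84*(-155) + 2*(4*2*(-3 + 2))*(-8 + 4*2*(-3 + 2)) = 13020 + 2*(4*2*(-1))*(-8 + 4*2*(-1)) = 13020 + 2*(-8)*(-8 - 8) = 13020 + 2*(-8)*(-16) = 13020 + 256 = 13276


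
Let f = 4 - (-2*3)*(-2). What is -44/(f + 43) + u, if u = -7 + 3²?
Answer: 26/35 ≈ 0.74286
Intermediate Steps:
f = -8 (f = 4 - (-6)*(-2) = 4 - 1*12 = 4 - 12 = -8)
u = 2 (u = -7 + 9 = 2)
-44/(f + 43) + u = -44/(-8 + 43) + 2 = -44/35 + 2 = 26/35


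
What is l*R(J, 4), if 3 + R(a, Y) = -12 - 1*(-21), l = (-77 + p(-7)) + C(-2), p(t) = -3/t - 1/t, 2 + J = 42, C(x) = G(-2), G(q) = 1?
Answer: -3168/7 ≈ -452.57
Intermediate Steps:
C(x) = 1
J = 40 (J = -2 + 42 = 40)
p(t) = -4/t
l = -528/7 (l = (-77 - 4/(-7)) + 1 = (-77 - 4*(-⅐)) + 1 = (-77 + 4/7) + 1 = -535/7 + 1 = -528/7 ≈ -75.429)
R(a, Y) = 6 (R(a, Y) = -3 + (-12 - 1*(-21)) = -3 + (-12 + 21) = -3 + 9 = 6)
l*R(J, 4) = -528/7*6 = -3168/7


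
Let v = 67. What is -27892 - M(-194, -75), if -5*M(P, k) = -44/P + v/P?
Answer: -27055263/970 ≈ -27892.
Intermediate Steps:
M(P, k) = -23/(5*P) (M(P, k) = -(-44/P + 67/P)/5 = -23/(5*P))
-27892 - M(-194, -75) = -27892 - (-23)/(5*(-194)) = -27892 - (-23)*(-1)/(5*194) = -27892 - 1*23/970 = -27892 - 23/970 = -27055263/970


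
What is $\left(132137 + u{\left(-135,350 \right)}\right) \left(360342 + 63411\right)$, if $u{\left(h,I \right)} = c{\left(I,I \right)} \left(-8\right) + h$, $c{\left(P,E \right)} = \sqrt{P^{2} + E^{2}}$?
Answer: $55936243506 - 1186508400 \sqrt{2} \approx 5.4258 \cdot 10^{10}$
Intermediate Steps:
$c{\left(P,E \right)} = \sqrt{E^{2} + P^{2}}$
$u{\left(h,I \right)} = h - 8 \sqrt{2} \sqrt{I^{2}}$ ($u{\left(h,I \right)} = \sqrt{I^{2} + I^{2}} \left(-8\right) + h = \sqrt{2 I^{2}} \left(-8\right) + h = \sqrt{2} \sqrt{I^{2}} \left(-8\right) + h = - 8 \sqrt{2} \sqrt{I^{2}} + h = h - 8 \sqrt{2} \sqrt{I^{2}}$)
$\left(132137 + u{\left(-135,350 \right)}\right) \left(360342 + 63411\right) = \left(132137 - \left(135 + 8 \sqrt{2} \sqrt{350^{2}}\right)\right) \left(360342 + 63411\right) = \left(132137 - \left(135 + 8 \sqrt{2} \sqrt{122500}\right)\right) 423753 = \left(132137 - \left(135 + 8 \sqrt{2} \cdot 350\right)\right) 423753 = \left(132137 - \left(135 + 2800 \sqrt{2}\right)\right) 423753 = \left(132002 - 2800 \sqrt{2}\right) 423753 = 55936243506 - 1186508400 \sqrt{2}$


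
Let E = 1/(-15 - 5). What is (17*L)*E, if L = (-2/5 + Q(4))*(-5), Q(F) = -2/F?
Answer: -153/40 ≈ -3.8250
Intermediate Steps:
E = -1/20 (E = 1/(-20) = -1/20 ≈ -0.050000)
L = 9/2 (L = (-2/5 - 2/4)*(-5) = (-2*⅕ - 2*¼)*(-5) = (-⅖ - ½)*(-5) = -9/10*(-5) = 9/2 ≈ 4.5000)
(17*L)*E = (17*(9/2))*(-1/20) = (153/2)*(-1/20) = -153/40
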